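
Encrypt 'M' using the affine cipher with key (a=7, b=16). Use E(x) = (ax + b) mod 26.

Step 1: Convert 'M' to number: x = 12.
Step 2: E(12) = (7 * 12 + 16) mod 26 = 100 mod 26 = 22.
Step 3: Convert 22 back to letter: W.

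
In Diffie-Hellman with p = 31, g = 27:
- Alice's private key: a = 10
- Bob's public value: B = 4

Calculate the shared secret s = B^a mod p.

Step 1: s = B^a mod p = 4^10 mod 31.
  4^1 mod 31 = 4
  4^2 mod 31 = (4 * 4) mod 31 = 16
  4^3 mod 31 = (16 * 4) mod 31 = 2
  4^4 mod 31 = (2 * 4) mod 31 = 8
  4^5 mod 31 = (8 * 4) mod 31 = 1
  4^6 mod 31 = (1 * 4) mod 31 = 4
  4^7 mod 31 = (4 * 4) mod 31 = 16
  4^8 mod 31 = (16 * 4) mod 31 = 2
  4^9 mod 31 = (2 * 4) mod 31 = 8
  4^10 mod 31 = (8 * 4) mod 31 = 1
Result: shared secret = 1.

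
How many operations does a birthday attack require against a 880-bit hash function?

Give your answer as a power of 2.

Step 1: The birthday paradox gives collision probability ~50% after sqrt(2^n) = 2^(n/2) hashes.
Step 2: For 880-bit output: 2^(880/2) = 2^440.
Step 3: Approximately 2^440 hash computations needed.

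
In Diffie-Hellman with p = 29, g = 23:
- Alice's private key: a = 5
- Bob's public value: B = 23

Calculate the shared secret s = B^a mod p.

Step 1: s = B^a mod p = 23^5 mod 29.
  23^1 mod 29 = 23
  23^2 mod 29 = (23 * 23) mod 29 = 7
  23^3 mod 29 = (7 * 23) mod 29 = 16
  23^4 mod 29 = (16 * 23) mod 29 = 20
  23^5 mod 29 = (20 * 23) mod 29 = 25
Result: shared secret = 25.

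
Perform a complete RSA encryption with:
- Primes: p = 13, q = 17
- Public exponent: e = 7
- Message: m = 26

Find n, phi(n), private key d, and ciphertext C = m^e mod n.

Step 1: n = 13 * 17 = 221.
Step 2: phi(n) = (13-1)(17-1) = 12 * 16 = 192.
Step 3: Find d = 7^(-1) mod 192 = 55.
  Verify: 7 * 55 = 385 = 1 (mod 192).
Step 4: C = 26^7 mod 221 = 104.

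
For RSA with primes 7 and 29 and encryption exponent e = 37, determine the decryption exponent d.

Step 1: n = 7 * 29 = 203.
Step 2: phi(n) = 6 * 28 = 168.
Step 3: Find d such that 37 * d = 1 (mod 168).
Step 4: d = 37^(-1) mod 168 = 109.
Verification: 37 * 109 = 4033 = 24 * 168 + 1.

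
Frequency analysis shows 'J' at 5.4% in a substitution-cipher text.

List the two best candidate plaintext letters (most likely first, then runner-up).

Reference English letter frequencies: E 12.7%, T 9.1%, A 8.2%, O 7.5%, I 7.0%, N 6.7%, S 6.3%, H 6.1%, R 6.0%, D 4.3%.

Step 1: Observed frequency of 'J' is 5.4%.
Step 2: Compute distances to each reference frequency and sort:
  R (6.0%): difference = 0.6% <-- BEST
  H (6.1%): difference = 0.7% <-- RUNNER-UP
  S (6.3%): difference = 0.9%
  D (4.3%): difference = 1.1%
  N (6.7%): difference = 1.3%
Step 3: Most likely is 'R' (6.0%, diff 0.6%); second most likely is 'H' (6.1%, diff 0.7%).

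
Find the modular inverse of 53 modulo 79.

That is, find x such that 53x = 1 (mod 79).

Step 1: We need x such that 53 * x = 1 (mod 79).
Step 2: Using the extended Euclidean algorithm or trial:
  53 * 3 = 159 = 2 * 79 + 1.
Step 3: Since 159 mod 79 = 1, the inverse is x = 3.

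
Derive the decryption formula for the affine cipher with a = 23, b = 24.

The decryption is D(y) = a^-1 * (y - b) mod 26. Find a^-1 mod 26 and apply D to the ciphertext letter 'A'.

Step 1: Find a^-1, the modular inverse of 23 mod 26.
Step 2: We need 23 * a^-1 = 1 (mod 26).
Step 3: 23 * 17 = 391 = 15 * 26 + 1, so a^-1 = 17.
Step 4: D(y) = 17(y - 24) mod 26.
Step 5: Apply to 'A' (y = 0): D(0) = 17 * (0 - 24) mod 26 = 17 * -24 mod 26 = 8 -> 'I'.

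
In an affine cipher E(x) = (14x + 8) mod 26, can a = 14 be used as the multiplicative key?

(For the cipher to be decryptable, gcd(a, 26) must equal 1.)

Step 1: Compute gcd(14, 26).
Step 2: gcd(14, 26) = 2.
Since gcd = 2 != 1, 14 shares a common factor with 26, so it cannot be used.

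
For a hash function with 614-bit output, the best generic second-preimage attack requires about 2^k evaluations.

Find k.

Step 1: The hash has a 614-bit output.
Step 2: Second-preimage resistance means: given a specific input x, it should be infeasible to find a different y with h(y) = h(x).
With a 614-bit output, a generic search for a second preimage costs about 2^614 evaluations (each trial matches the fixed target with probability 2^-614).
Step 3: Security level = 614 bits.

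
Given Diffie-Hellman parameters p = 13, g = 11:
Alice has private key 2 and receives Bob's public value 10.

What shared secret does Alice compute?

Step 1: s = B^a mod p = 10^2 mod 13.
  10^1 mod 13 = 10
  10^2 mod 13 = (10 * 10) mod 13 = 9
Result: shared secret = 9.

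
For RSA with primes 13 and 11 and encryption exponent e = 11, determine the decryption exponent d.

Step 1: n = 13 * 11 = 143.
Step 2: phi(n) = 12 * 10 = 120.
Step 3: Find d such that 11 * d = 1 (mod 120).
Step 4: d = 11^(-1) mod 120 = 11.
Verification: 11 * 11 = 121 = 1 * 120 + 1.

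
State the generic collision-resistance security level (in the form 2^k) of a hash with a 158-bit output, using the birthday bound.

Step 1: The birthday paradox gives collision probability ~50% after sqrt(2^n) = 2^(n/2) hashes.
Step 2: For 158-bit output: 2^(158/2) = 2^79.
Step 3: Approximately 2^79 hash computations needed.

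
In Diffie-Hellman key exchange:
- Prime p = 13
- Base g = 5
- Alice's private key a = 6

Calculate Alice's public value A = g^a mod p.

Step 1: A = g^a mod p = 5^6 mod 13.
  5^1 mod 13 = 5
  5^2 mod 13 = (5 * 5) mod 13 = 12
  5^3 mod 13 = (12 * 5) mod 13 = 8
  5^4 mod 13 = (8 * 5) mod 13 = 1
  5^5 mod 13 = (1 * 5) mod 13 = 5
  5^6 mod 13 = (5 * 5) mod 13 = 12
Result: A = 12.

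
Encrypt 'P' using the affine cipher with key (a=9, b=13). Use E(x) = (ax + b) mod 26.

Step 1: Convert 'P' to number: x = 15.
Step 2: E(15) = (9 * 15 + 13) mod 26 = 148 mod 26 = 18.
Step 3: Convert 18 back to letter: S.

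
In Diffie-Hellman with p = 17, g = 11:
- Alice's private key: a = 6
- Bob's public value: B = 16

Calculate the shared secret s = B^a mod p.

Step 1: s = B^a mod p = 16^6 mod 17.
  16^1 mod 17 = 16
  16^2 mod 17 = (16 * 16) mod 17 = 1
  16^3 mod 17 = (1 * 16) mod 17 = 16
  16^4 mod 17 = (16 * 16) mod 17 = 1
  16^5 mod 17 = (1 * 16) mod 17 = 16
  16^6 mod 17 = (16 * 16) mod 17 = 1
Result: shared secret = 1.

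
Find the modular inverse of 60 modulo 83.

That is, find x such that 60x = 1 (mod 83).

Step 1: We need x such that 60 * x = 1 (mod 83).
Step 2: Using the extended Euclidean algorithm or trial:
  60 * 18 = 1080 = 13 * 83 + 1.
Step 3: Since 1080 mod 83 = 1, the inverse is x = 18.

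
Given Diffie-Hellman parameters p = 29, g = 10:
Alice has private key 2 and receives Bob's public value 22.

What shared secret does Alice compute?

Step 1: s = B^a mod p = 22^2 mod 29.
  22^1 mod 29 = 22
  22^2 mod 29 = (22 * 22) mod 29 = 20
Result: shared secret = 20.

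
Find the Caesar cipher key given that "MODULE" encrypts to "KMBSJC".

Step 1: Compare first letters: M (position 12) -> K (position 10).
Step 2: Shift = (10 - 12) mod 26 = 24.
The shift value is 24.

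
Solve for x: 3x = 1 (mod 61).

Step 1: We need x such that 3 * x = 1 (mod 61).
Step 2: Using the extended Euclidean algorithm or trial:
  3 * 41 = 123 = 2 * 61 + 1.
Step 3: Since 123 mod 61 = 1, the inverse is x = 41.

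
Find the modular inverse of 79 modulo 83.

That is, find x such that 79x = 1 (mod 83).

Step 1: We need x such that 79 * x = 1 (mod 83).
Step 2: Using the extended Euclidean algorithm or trial:
  79 * 62 = 4898 = 59 * 83 + 1.
Step 3: Since 4898 mod 83 = 1, the inverse is x = 62.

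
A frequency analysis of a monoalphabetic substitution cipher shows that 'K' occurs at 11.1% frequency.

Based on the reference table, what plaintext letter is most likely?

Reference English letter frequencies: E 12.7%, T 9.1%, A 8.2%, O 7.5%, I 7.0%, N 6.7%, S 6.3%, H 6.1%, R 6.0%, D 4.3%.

Step 1: The observed frequency is 11.1%.
Step 2: Compare with English frequencies:
  E: 12.7% (difference: 1.6%) <-- closest
  T: 9.1% (difference: 2.0%)
  A: 8.2% (difference: 2.9%)
  O: 7.5% (difference: 3.6%)
  I: 7.0% (difference: 4.1%)
  N: 6.7% (difference: 4.4%)
  S: 6.3% (difference: 4.8%)
  H: 6.1% (difference: 5.0%)
  R: 6.0% (difference: 5.1%)
  D: 4.3% (difference: 6.8%)
Step 3: 'K' most likely represents 'E' (frequency 12.7%).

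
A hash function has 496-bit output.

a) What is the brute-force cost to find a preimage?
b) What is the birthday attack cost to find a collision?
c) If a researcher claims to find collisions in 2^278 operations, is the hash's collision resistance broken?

Step 1: Preimage resistance requires brute-force of 2^496 operations.
Step 2: Collision resistance (birthday bound) = 2^(496/2) = 2^248.
Step 3: The claimed attack costs 2^278 operations.
Step 4: Since 2^278 >= 2^248, the claimed attack is no faster than the generic birthday attack, so this does not break collision resistance.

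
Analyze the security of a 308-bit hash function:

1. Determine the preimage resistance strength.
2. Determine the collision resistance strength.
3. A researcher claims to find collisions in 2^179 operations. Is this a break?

Step 1: Preimage resistance requires brute-force of 2^308 operations.
Step 2: Collision resistance (birthday bound) = 2^(308/2) = 2^154.
Step 3: The claimed attack costs 2^179 operations.
Step 4: Since 2^179 >= 2^154, the claimed attack is no faster than the generic birthday attack, so this does not break collision resistance.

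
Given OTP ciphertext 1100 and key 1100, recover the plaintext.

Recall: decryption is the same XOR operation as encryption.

Step 1: XOR ciphertext with key:
  Ciphertext: 1100
  Key:        1100
  XOR:        0000
Step 2: Plaintext = 0000 = 0 in decimal.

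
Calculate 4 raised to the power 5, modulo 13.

Step 1: Compute 4^5 mod 13 step by step, reducing modulo 13 at each step.
  4^1 mod 13 = 4
  4^2 mod 13 = (4 * 4) mod 13 = 3
  4^3 mod 13 = (3 * 4) mod 13 = 12
  4^4 mod 13 = (12 * 4) mod 13 = 9
  4^5 mod 13 = (9 * 4) mod 13 = 10
Step 2: Result = 10.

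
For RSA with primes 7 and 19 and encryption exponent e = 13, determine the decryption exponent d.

Step 1: n = 7 * 19 = 133.
Step 2: phi(n) = 6 * 18 = 108.
Step 3: Find d such that 13 * d = 1 (mod 108).
Step 4: d = 13^(-1) mod 108 = 25.
Verification: 13 * 25 = 325 = 3 * 108 + 1.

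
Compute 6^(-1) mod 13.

Step 1: We need x such that 6 * x = 1 (mod 13).
Step 2: Using the extended Euclidean algorithm or trial:
  6 * 11 = 66 = 5 * 13 + 1.
Step 3: Since 66 mod 13 = 1, the inverse is x = 11.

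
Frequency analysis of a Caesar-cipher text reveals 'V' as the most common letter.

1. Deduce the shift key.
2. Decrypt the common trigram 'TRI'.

Step 1: In English, 'E' is the most frequent letter (12.7%).
Step 2: The most frequent ciphertext letter is 'V' (position 21).
Step 3: Shift = (21 - 4) mod 26 = 17.
Step 4: Decrypt 'TRI' by shifting back 17:
  T -> C
  R -> A
  I -> R
Step 5: 'TRI' decrypts to 'CAR'.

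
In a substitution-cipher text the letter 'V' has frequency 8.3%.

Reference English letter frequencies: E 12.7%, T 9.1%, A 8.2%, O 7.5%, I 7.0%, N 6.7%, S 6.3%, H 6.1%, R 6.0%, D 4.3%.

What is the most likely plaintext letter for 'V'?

Step 1: The observed frequency is 8.3%.
Step 2: Compare with English frequencies:
  E: 12.7% (difference: 4.4%)
  T: 9.1% (difference: 0.8%)
  A: 8.2% (difference: 0.1%) <-- closest
  O: 7.5% (difference: 0.8%)
  I: 7.0% (difference: 1.3%)
  N: 6.7% (difference: 1.6%)
  S: 6.3% (difference: 2.0%)
  H: 6.1% (difference: 2.2%)
  R: 6.0% (difference: 2.3%)
  D: 4.3% (difference: 4.0%)
Step 3: 'V' most likely represents 'A' (frequency 8.2%).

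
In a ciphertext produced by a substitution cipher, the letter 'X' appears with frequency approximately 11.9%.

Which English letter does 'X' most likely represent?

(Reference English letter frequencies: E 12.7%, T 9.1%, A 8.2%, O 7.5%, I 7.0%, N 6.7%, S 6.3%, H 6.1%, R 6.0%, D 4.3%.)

Step 1: The observed frequency is 11.9%.
Step 2: Compare with English frequencies:
  E: 12.7% (difference: 0.8%) <-- closest
  T: 9.1% (difference: 2.8%)
  A: 8.2% (difference: 3.7%)
  O: 7.5% (difference: 4.4%)
  I: 7.0% (difference: 4.9%)
  N: 6.7% (difference: 5.2%)
  S: 6.3% (difference: 5.6%)
  H: 6.1% (difference: 5.8%)
  R: 6.0% (difference: 5.9%)
  D: 4.3% (difference: 7.6%)
Step 3: 'X' most likely represents 'E' (frequency 12.7%).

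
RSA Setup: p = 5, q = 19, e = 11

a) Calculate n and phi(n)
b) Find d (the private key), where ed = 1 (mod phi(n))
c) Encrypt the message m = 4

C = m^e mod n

Step 1: n = 5 * 19 = 95.
Step 2: phi(n) = (5-1)(19-1) = 4 * 18 = 72.
Step 3: Find d = 11^(-1) mod 72 = 59.
  Verify: 11 * 59 = 649 = 1 (mod 72).
Step 4: C = 4^11 mod 95 = 54.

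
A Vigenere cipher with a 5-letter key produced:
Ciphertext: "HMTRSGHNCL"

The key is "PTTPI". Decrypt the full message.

Step 1: Key 'PTTPI' has length 5. Extended key: PTTPIPTTPI
Step 2: Decrypt each position:
  H(7) - P(15) = 18 = S
  M(12) - T(19) = 19 = T
  T(19) - T(19) = 0 = A
  R(17) - P(15) = 2 = C
  S(18) - I(8) = 10 = K
  G(6) - P(15) = 17 = R
  H(7) - T(19) = 14 = O
  N(13) - T(19) = 20 = U
  C(2) - P(15) = 13 = N
  L(11) - I(8) = 3 = D
Plaintext: STACKROUND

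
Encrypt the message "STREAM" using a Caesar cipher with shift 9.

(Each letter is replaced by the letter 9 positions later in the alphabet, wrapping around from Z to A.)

Step 1: For each letter, shift forward by 9 positions (mod 26).
  S (position 18) -> position (18+9) mod 26 = 1 -> B
  T (position 19) -> position (19+9) mod 26 = 2 -> C
  R (position 17) -> position (17+9) mod 26 = 0 -> A
  E (position 4) -> position (4+9) mod 26 = 13 -> N
  A (position 0) -> position (0+9) mod 26 = 9 -> J
  M (position 12) -> position (12+9) mod 26 = 21 -> V
Result: BCANJV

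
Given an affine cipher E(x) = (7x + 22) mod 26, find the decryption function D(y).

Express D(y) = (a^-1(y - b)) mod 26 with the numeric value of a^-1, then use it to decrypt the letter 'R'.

Step 1: Find a^-1, the modular inverse of 7 mod 26.
Step 2: We need 7 * a^-1 = 1 (mod 26).
Step 3: 7 * 15 = 105 = 4 * 26 + 1, so a^-1 = 15.
Step 4: D(y) = 15(y - 22) mod 26.
Step 5: Apply to 'R' (y = 17): D(17) = 15 * (17 - 22) mod 26 = 15 * -5 mod 26 = 3 -> 'D'.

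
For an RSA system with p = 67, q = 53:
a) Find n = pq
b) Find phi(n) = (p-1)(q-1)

Step 1: n = p * q = 67 * 53 = 3551.
Step 2: phi(n) = (p-1)(q-1) = 66 * 52 = 3432.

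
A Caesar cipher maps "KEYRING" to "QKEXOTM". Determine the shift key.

Step 1: Compare first letters: K (position 10) -> Q (position 16).
Step 2: Shift = (16 - 10) mod 26 = 6.
The shift value is 6.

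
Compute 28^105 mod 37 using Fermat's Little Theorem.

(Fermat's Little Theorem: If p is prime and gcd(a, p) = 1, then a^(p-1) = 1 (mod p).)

Step 1: Since 37 is prime, by Fermat's Little Theorem: 28^36 = 1 (mod 37).
Step 2: Reduce exponent: 105 mod 36 = 33.
Step 3: So 28^105 = 28^33 (mod 37).
Step 4: 28^33 mod 37 = 27.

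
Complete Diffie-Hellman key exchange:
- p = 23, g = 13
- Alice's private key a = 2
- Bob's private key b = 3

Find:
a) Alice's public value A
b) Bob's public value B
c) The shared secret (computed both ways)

Step 1: A = g^a mod p = 13^2 mod 23 = 8.
Step 2: B = g^b mod p = 13^3 mod 23 = 12.
Step 3: Alice computes s = B^a mod p = 12^2 mod 23 = 6.
Step 4: Bob computes s = A^b mod p = 8^3 mod 23 = 6.
Both sides agree: shared secret = 6.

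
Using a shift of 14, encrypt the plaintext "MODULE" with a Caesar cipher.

Step 1: For each letter, shift forward by 14 positions (mod 26).
  M (position 12) -> position (12+14) mod 26 = 0 -> A
  O (position 14) -> position (14+14) mod 26 = 2 -> C
  D (position 3) -> position (3+14) mod 26 = 17 -> R
  U (position 20) -> position (20+14) mod 26 = 8 -> I
  L (position 11) -> position (11+14) mod 26 = 25 -> Z
  E (position 4) -> position (4+14) mod 26 = 18 -> S
Result: ACRIZS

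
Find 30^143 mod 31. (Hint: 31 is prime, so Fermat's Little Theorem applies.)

Step 1: Since 31 is prime, by Fermat's Little Theorem: 30^30 = 1 (mod 31).
Step 2: Reduce exponent: 143 mod 30 = 23.
Step 3: So 30^143 = 30^23 (mod 31).
Step 4: 30^23 mod 31 = 30.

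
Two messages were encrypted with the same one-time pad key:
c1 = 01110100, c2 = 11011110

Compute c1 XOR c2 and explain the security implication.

Step 1: c1 XOR c2 = (m1 XOR k) XOR (m2 XOR k).
Step 2: By XOR associativity/commutativity: = m1 XOR m2 XOR k XOR k = m1 XOR m2.
Step 3: 01110100 XOR 11011110 = 10101010 = 170.
Step 4: The key cancels out! An attacker learns m1 XOR m2 = 170, revealing the relationship between plaintexts.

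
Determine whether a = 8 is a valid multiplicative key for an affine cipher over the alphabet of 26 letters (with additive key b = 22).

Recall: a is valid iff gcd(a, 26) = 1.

Step 1: Compute gcd(8, 26).
Step 2: gcd(8, 26) = 2.
Since gcd = 2 != 1, 8 shares a common factor with 26, so it cannot be used.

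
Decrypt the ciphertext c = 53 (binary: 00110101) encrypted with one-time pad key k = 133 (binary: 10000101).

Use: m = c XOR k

Step 1: XOR ciphertext with key:
  Ciphertext: 00110101
  Key:        10000101
  XOR:        10110000
Step 2: Plaintext = 10110000 = 176 in decimal.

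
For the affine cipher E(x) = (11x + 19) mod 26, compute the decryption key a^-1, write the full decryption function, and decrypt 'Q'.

Step 1: Find a^-1, the modular inverse of 11 mod 26.
Step 2: We need 11 * a^-1 = 1 (mod 26).
Step 3: 11 * 19 = 209 = 8 * 26 + 1, so a^-1 = 19.
Step 4: D(y) = 19(y - 19) mod 26.
Step 5: Apply to 'Q' (y = 16): D(16) = 19 * (16 - 19) mod 26 = 19 * -3 mod 26 = 21 -> 'V'.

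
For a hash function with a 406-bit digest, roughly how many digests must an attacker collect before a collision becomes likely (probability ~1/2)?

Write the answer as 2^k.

Step 1: The birthday paradox gives collision probability ~50% after sqrt(2^n) = 2^(n/2) hashes.
Step 2: For 406-bit output: 2^(406/2) = 2^203.
Step 3: Approximately 2^203 hash computations needed.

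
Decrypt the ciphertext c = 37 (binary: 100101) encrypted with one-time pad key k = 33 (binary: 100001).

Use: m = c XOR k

Step 1: XOR ciphertext with key:
  Ciphertext: 100101
  Key:        100001
  XOR:        000100
Step 2: Plaintext = 000100 = 4 in decimal.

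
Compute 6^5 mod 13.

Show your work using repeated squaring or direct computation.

Step 1: Compute 6^5 mod 13 step by step, reducing modulo 13 at each step.
  6^1 mod 13 = 6
  6^2 mod 13 = (6 * 6) mod 13 = 10
  6^3 mod 13 = (10 * 6) mod 13 = 8
  6^4 mod 13 = (8 * 6) mod 13 = 9
  6^5 mod 13 = (9 * 6) mod 13 = 2
Step 2: Result = 2.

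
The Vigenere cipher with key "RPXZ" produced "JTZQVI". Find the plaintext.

Step 1: Extend key: RPXZRP
Step 2: Decrypt each letter (c - k) mod 26:
  J(9) - R(17) = (9-17) mod 26 = 18 = S
  T(19) - P(15) = (19-15) mod 26 = 4 = E
  Z(25) - X(23) = (25-23) mod 26 = 2 = C
  Q(16) - Z(25) = (16-25) mod 26 = 17 = R
  V(21) - R(17) = (21-17) mod 26 = 4 = E
  I(8) - P(15) = (8-15) mod 26 = 19 = T
Plaintext: SECRET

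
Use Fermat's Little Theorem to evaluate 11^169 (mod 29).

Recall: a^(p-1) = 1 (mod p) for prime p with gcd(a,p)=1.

Step 1: Since 29 is prime, by Fermat's Little Theorem: 11^28 = 1 (mod 29).
Step 2: Reduce exponent: 169 mod 28 = 1.
Step 3: So 11^169 = 11^1 (mod 29).
Step 4: 11^1 mod 29 = 11.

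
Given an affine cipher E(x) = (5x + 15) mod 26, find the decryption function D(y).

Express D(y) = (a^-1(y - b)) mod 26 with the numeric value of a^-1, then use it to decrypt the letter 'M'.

Step 1: Find a^-1, the modular inverse of 5 mod 26.
Step 2: We need 5 * a^-1 = 1 (mod 26).
Step 3: 5 * 21 = 105 = 4 * 26 + 1, so a^-1 = 21.
Step 4: D(y) = 21(y - 15) mod 26.
Step 5: Apply to 'M' (y = 12): D(12) = 21 * (12 - 15) mod 26 = 21 * -3 mod 26 = 15 -> 'P'.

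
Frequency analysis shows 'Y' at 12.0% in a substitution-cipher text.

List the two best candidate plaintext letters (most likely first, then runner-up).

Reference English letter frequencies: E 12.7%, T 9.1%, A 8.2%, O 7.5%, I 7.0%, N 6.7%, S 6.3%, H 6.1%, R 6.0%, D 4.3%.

Step 1: Observed frequency of 'Y' is 12.0%.
Step 2: Compute distances to each reference frequency and sort:
  E (12.7%): difference = 0.7% <-- BEST
  T (9.1%): difference = 2.9% <-- RUNNER-UP
  A (8.2%): difference = 3.8%
  O (7.5%): difference = 4.5%
  I (7.0%): difference = 5.0%
Step 3: Most likely is 'E' (12.7%, diff 0.7%); second most likely is 'T' (9.1%, diff 2.9%).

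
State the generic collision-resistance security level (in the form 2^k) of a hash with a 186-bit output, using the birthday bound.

Step 1: The birthday paradox gives collision probability ~50% after sqrt(2^n) = 2^(n/2) hashes.
Step 2: For 186-bit output: 2^(186/2) = 2^93.
Step 3: Approximately 2^93 hash computations needed.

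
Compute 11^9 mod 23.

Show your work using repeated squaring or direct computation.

Step 1: Compute 11^9 mod 23 step by step, reducing modulo 23 at each step.
  11^1 mod 23 = 11
  11^2 mod 23 = (11 * 11) mod 23 = 6
  11^3 mod 23 = (6 * 11) mod 23 = 20
  11^4 mod 23 = (20 * 11) mod 23 = 13
  11^5 mod 23 = (13 * 11) mod 23 = 5
  11^6 mod 23 = (5 * 11) mod 23 = 9
  11^7 mod 23 = (9 * 11) mod 23 = 7
  11^8 mod 23 = (7 * 11) mod 23 = 8
  11^9 mod 23 = (8 * 11) mod 23 = 19
Step 2: Result = 19.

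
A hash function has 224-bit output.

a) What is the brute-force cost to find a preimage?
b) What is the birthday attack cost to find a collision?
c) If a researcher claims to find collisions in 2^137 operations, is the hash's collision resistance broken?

Step 1: Preimage resistance requires brute-force of 2^224 operations.
Step 2: Collision resistance (birthday bound) = 2^(224/2) = 2^112.
Step 3: The claimed attack costs 2^137 operations.
Step 4: Since 2^137 >= 2^112, the claimed attack is no faster than the generic birthday attack, so this does not break collision resistance.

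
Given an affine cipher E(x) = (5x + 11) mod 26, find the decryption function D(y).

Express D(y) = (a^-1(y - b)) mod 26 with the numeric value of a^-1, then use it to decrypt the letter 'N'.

Step 1: Find a^-1, the modular inverse of 5 mod 26.
Step 2: We need 5 * a^-1 = 1 (mod 26).
Step 3: 5 * 21 = 105 = 4 * 26 + 1, so a^-1 = 21.
Step 4: D(y) = 21(y - 11) mod 26.
Step 5: Apply to 'N' (y = 13): D(13) = 21 * (13 - 11) mod 26 = 21 * 2 mod 26 = 16 -> 'Q'.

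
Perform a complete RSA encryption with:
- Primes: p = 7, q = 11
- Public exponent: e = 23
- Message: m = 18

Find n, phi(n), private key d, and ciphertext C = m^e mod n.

Step 1: n = 7 * 11 = 77.
Step 2: phi(n) = (7-1)(11-1) = 6 * 10 = 60.
Step 3: Find d = 23^(-1) mod 60 = 47.
  Verify: 23 * 47 = 1081 = 1 (mod 60).
Step 4: C = 18^23 mod 77 = 2.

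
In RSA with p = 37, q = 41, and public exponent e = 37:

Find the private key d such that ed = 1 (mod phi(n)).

Step 1: n = 37 * 41 = 1517.
Step 2: phi(n) = 36 * 40 = 1440.
Step 3: Find d such that 37 * d = 1 (mod 1440).
Step 4: d = 37^(-1) mod 1440 = 973.
Verification: 37 * 973 = 36001 = 25 * 1440 + 1.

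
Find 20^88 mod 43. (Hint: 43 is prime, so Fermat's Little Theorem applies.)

Step 1: Since 43 is prime, by Fermat's Little Theorem: 20^42 = 1 (mod 43).
Step 2: Reduce exponent: 88 mod 42 = 4.
Step 3: So 20^88 = 20^4 (mod 43).
Step 4: 20^4 mod 43 = 40.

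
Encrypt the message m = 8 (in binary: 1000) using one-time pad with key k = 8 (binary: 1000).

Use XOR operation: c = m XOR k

Step 1: Write out the XOR operation bit by bit:
  Message: 1000
  Key:     1000
  XOR:     0000
Step 2: Convert to decimal: 0000 = 0.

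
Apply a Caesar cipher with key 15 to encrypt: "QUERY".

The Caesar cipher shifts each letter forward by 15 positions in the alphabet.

Step 1: For each letter, shift forward by 15 positions (mod 26).
  Q (position 16) -> position (16+15) mod 26 = 5 -> F
  U (position 20) -> position (20+15) mod 26 = 9 -> J
  E (position 4) -> position (4+15) mod 26 = 19 -> T
  R (position 17) -> position (17+15) mod 26 = 6 -> G
  Y (position 24) -> position (24+15) mod 26 = 13 -> N
Result: FJTGN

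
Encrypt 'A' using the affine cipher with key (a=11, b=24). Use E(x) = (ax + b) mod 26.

Step 1: Convert 'A' to number: x = 0.
Step 2: E(0) = (11 * 0 + 24) mod 26 = 24 mod 26 = 24.
Step 3: Convert 24 back to letter: Y.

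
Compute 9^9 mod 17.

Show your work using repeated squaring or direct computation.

Step 1: Compute 9^9 mod 17 step by step, reducing modulo 17 at each step.
  9^1 mod 17 = 9
  9^2 mod 17 = (9 * 9) mod 17 = 13
  9^3 mod 17 = (13 * 9) mod 17 = 15
  9^4 mod 17 = (15 * 9) mod 17 = 16
  9^5 mod 17 = (16 * 9) mod 17 = 8
  9^6 mod 17 = (8 * 9) mod 17 = 4
  9^7 mod 17 = (4 * 9) mod 17 = 2
  9^8 mod 17 = (2 * 9) mod 17 = 1
  9^9 mod 17 = (1 * 9) mod 17 = 9
Step 2: Result = 9.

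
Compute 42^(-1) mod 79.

Step 1: We need x such that 42 * x = 1 (mod 79).
Step 2: Using the extended Euclidean algorithm or trial:
  42 * 32 = 1344 = 17 * 79 + 1.
Step 3: Since 1344 mod 79 = 1, the inverse is x = 32.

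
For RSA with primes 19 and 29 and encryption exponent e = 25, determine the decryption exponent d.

Step 1: n = 19 * 29 = 551.
Step 2: phi(n) = 18 * 28 = 504.
Step 3: Find d such that 25 * d = 1 (mod 504).
Step 4: d = 25^(-1) mod 504 = 121.
Verification: 25 * 121 = 3025 = 6 * 504 + 1.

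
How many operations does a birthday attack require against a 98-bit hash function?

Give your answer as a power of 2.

Step 1: The birthday paradox gives collision probability ~50% after sqrt(2^n) = 2^(n/2) hashes.
Step 2: For 98-bit output: 2^(98/2) = 2^49.
Step 3: Approximately 2^49 hash computations needed.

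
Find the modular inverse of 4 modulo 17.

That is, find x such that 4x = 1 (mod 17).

Step 1: We need x such that 4 * x = 1 (mod 17).
Step 2: Using the extended Euclidean algorithm or trial:
  4 * 13 = 52 = 3 * 17 + 1.
Step 3: Since 52 mod 17 = 1, the inverse is x = 13.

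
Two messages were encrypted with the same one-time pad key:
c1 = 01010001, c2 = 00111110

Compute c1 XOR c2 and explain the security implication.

Step 1: c1 XOR c2 = (m1 XOR k) XOR (m2 XOR k).
Step 2: By XOR associativity/commutativity: = m1 XOR m2 XOR k XOR k = m1 XOR m2.
Step 3: 01010001 XOR 00111110 = 01101111 = 111.
Step 4: The key cancels out! An attacker learns m1 XOR m2 = 111, revealing the relationship between plaintexts.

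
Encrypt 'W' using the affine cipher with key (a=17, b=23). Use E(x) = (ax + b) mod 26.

Step 1: Convert 'W' to number: x = 22.
Step 2: E(22) = (17 * 22 + 23) mod 26 = 397 mod 26 = 7.
Step 3: Convert 7 back to letter: H.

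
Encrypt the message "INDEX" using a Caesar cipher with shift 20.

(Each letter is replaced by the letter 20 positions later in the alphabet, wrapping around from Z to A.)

Step 1: For each letter, shift forward by 20 positions (mod 26).
  I (position 8) -> position (8+20) mod 26 = 2 -> C
  N (position 13) -> position (13+20) mod 26 = 7 -> H
  D (position 3) -> position (3+20) mod 26 = 23 -> X
  E (position 4) -> position (4+20) mod 26 = 24 -> Y
  X (position 23) -> position (23+20) mod 26 = 17 -> R
Result: CHXYR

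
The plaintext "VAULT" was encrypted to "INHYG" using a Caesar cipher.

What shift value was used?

Step 1: Compare first letters: V (position 21) -> I (position 8).
Step 2: Shift = (8 - 21) mod 26 = 13.
The shift value is 13.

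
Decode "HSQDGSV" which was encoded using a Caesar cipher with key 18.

Step 1: Reverse the shift by subtracting 18 from each letter position.
  H (position 7) -> position (7-18) mod 26 = 15 -> P
  S (position 18) -> position (18-18) mod 26 = 0 -> A
  Q (position 16) -> position (16-18) mod 26 = 24 -> Y
  D (position 3) -> position (3-18) mod 26 = 11 -> L
  G (position 6) -> position (6-18) mod 26 = 14 -> O
  S (position 18) -> position (18-18) mod 26 = 0 -> A
  V (position 21) -> position (21-18) mod 26 = 3 -> D
Decrypted message: PAYLOAD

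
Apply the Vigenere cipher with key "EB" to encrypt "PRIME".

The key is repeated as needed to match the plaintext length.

Step 1: Repeat key to match plaintext length:
  Plaintext: PRIME
  Key:       EBEBE
Step 2: Encrypt each letter:
  P(15) + E(4) = (15+4) mod 26 = 19 = T
  R(17) + B(1) = (17+1) mod 26 = 18 = S
  I(8) + E(4) = (8+4) mod 26 = 12 = M
  M(12) + B(1) = (12+1) mod 26 = 13 = N
  E(4) + E(4) = (4+4) mod 26 = 8 = I
Ciphertext: TSMNI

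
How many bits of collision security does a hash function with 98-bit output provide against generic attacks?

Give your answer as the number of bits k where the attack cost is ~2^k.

Step 1: The hash has a 98-bit output.
Step 2: Collision resistance means it should be infeasible to find any x != y with h(x) = h(y).
By the birthday bound, a generic collision search succeeds after about sqrt(2^98) = 2^(98/2) = 2^49 evaluations.
Step 3: Security level = 49 bits.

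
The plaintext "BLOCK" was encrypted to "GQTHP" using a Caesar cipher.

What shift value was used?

Step 1: Compare first letters: B (position 1) -> G (position 6).
Step 2: Shift = (6 - 1) mod 26 = 5.
The shift value is 5.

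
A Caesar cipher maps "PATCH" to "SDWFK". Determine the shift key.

Step 1: Compare first letters: P (position 15) -> S (position 18).
Step 2: Shift = (18 - 15) mod 26 = 3.
The shift value is 3.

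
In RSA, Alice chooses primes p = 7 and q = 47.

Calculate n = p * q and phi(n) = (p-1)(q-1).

Step 1: n = p * q = 7 * 47 = 329.
Step 2: phi(n) = (p-1)(q-1) = 6 * 46 = 276.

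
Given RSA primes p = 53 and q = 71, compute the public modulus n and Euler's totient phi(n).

Step 1: n = p * q = 53 * 71 = 3763.
Step 2: phi(n) = (p-1)(q-1) = 52 * 70 = 3640.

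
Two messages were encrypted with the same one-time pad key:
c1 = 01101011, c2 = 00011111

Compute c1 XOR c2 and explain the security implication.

Step 1: c1 XOR c2 = (m1 XOR k) XOR (m2 XOR k).
Step 2: By XOR associativity/commutativity: = m1 XOR m2 XOR k XOR k = m1 XOR m2.
Step 3: 01101011 XOR 00011111 = 01110100 = 116.
Step 4: The key cancels out! An attacker learns m1 XOR m2 = 116, revealing the relationship between plaintexts.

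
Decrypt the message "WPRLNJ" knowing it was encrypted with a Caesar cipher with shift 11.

Step 1: Reverse the shift by subtracting 11 from each letter position.
  W (position 22) -> position (22-11) mod 26 = 11 -> L
  P (position 15) -> position (15-11) mod 26 = 4 -> E
  R (position 17) -> position (17-11) mod 26 = 6 -> G
  L (position 11) -> position (11-11) mod 26 = 0 -> A
  N (position 13) -> position (13-11) mod 26 = 2 -> C
  J (position 9) -> position (9-11) mod 26 = 24 -> Y
Decrypted message: LEGACY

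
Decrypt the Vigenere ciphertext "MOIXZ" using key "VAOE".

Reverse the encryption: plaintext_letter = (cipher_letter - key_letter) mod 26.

Step 1: Extend key: VAOEV
Step 2: Decrypt each letter (c - k) mod 26:
  M(12) - V(21) = (12-21) mod 26 = 17 = R
  O(14) - A(0) = (14-0) mod 26 = 14 = O
  I(8) - O(14) = (8-14) mod 26 = 20 = U
  X(23) - E(4) = (23-4) mod 26 = 19 = T
  Z(25) - V(21) = (25-21) mod 26 = 4 = E
Plaintext: ROUTE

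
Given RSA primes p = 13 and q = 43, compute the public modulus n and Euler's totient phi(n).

Step 1: n = p * q = 13 * 43 = 559.
Step 2: phi(n) = (p-1)(q-1) = 12 * 42 = 504.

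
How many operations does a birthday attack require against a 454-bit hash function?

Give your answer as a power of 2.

Step 1: The birthday paradox gives collision probability ~50% after sqrt(2^n) = 2^(n/2) hashes.
Step 2: For 454-bit output: 2^(454/2) = 2^227.
Step 3: Approximately 2^227 hash computations needed.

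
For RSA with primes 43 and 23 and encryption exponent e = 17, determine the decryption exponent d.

Step 1: n = 43 * 23 = 989.
Step 2: phi(n) = 42 * 22 = 924.
Step 3: Find d such that 17 * d = 1 (mod 924).
Step 4: d = 17^(-1) mod 924 = 761.
Verification: 17 * 761 = 12937 = 14 * 924 + 1.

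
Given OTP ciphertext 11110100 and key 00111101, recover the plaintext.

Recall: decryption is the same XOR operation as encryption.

Step 1: XOR ciphertext with key:
  Ciphertext: 11110100
  Key:        00111101
  XOR:        11001001
Step 2: Plaintext = 11001001 = 201 in decimal.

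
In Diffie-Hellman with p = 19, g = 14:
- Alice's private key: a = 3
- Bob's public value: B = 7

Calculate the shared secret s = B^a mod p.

Step 1: s = B^a mod p = 7^3 mod 19.
  7^1 mod 19 = 7
  7^2 mod 19 = (7 * 7) mod 19 = 11
  7^3 mod 19 = (11 * 7) mod 19 = 1
Result: shared secret = 1.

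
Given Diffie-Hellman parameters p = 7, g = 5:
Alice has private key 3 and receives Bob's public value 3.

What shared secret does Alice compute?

Step 1: s = B^a mod p = 3^3 mod 7.
  3^1 mod 7 = 3
  3^2 mod 7 = (3 * 3) mod 7 = 2
  3^3 mod 7 = (2 * 3) mod 7 = 6
Result: shared secret = 6.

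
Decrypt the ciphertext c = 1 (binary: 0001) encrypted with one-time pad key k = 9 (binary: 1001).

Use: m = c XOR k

Step 1: XOR ciphertext with key:
  Ciphertext: 0001
  Key:        1001
  XOR:        1000
Step 2: Plaintext = 1000 = 8 in decimal.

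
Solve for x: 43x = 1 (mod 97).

Step 1: We need x such that 43 * x = 1 (mod 97).
Step 2: Using the extended Euclidean algorithm or trial:
  43 * 88 = 3784 = 39 * 97 + 1.
Step 3: Since 3784 mod 97 = 1, the inverse is x = 88.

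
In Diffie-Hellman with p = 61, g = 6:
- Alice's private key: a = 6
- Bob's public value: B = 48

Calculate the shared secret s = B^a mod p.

Step 1: s = B^a mod p = 48^6 mod 61.
  48^1 mod 61 = 48
  48^2 mod 61 = (48 * 48) mod 61 = 47
  48^3 mod 61 = (47 * 48) mod 61 = 60
  48^4 mod 61 = (60 * 48) mod 61 = 13
  48^5 mod 61 = (13 * 48) mod 61 = 14
  48^6 mod 61 = (14 * 48) mod 61 = 1
Result: shared secret = 1.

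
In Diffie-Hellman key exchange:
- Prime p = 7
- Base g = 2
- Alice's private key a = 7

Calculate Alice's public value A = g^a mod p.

Step 1: A = g^a mod p = 2^7 mod 7.
  2^1 mod 7 = 2
  2^2 mod 7 = (2 * 2) mod 7 = 4
  2^3 mod 7 = (4 * 2) mod 7 = 1
  2^4 mod 7 = (1 * 2) mod 7 = 2
  2^5 mod 7 = (2 * 2) mod 7 = 4
  2^6 mod 7 = (4 * 2) mod 7 = 1
  2^7 mod 7 = (1 * 2) mod 7 = 2
Result: A = 2.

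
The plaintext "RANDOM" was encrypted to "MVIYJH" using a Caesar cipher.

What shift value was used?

Step 1: Compare first letters: R (position 17) -> M (position 12).
Step 2: Shift = (12 - 17) mod 26 = 21.
The shift value is 21.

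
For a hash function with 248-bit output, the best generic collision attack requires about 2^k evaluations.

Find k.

Step 1: The hash has a 248-bit output.
Step 2: Collision resistance means it should be infeasible to find any x != y with h(x) = h(y).
By the birthday bound, a generic collision search succeeds after about sqrt(2^248) = 2^(248/2) = 2^124 evaluations.
Step 3: Security level = 124 bits.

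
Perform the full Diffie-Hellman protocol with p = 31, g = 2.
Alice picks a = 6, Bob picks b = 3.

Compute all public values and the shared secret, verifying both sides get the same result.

Step 1: A = g^a mod p = 2^6 mod 31 = 2.
Step 2: B = g^b mod p = 2^3 mod 31 = 8.
Step 3: Alice computes s = B^a mod p = 8^6 mod 31 = 8.
Step 4: Bob computes s = A^b mod p = 2^3 mod 31 = 8.
Both sides agree: shared secret = 8.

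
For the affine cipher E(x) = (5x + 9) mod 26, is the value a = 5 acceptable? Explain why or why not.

Step 1: Compute gcd(5, 26).
Step 2: gcd(5, 26) = 1.
Since gcd = 1, 5 is coprime with 26, so it is a valid key.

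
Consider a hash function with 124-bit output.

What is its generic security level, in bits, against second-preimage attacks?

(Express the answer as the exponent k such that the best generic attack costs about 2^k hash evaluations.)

Step 1: The hash has a 124-bit output.
Step 2: Second-preimage resistance means: given a specific input x, it should be infeasible to find a different y with h(y) = h(x).
With a 124-bit output, a generic search for a second preimage costs about 2^124 evaluations (each trial matches the fixed target with probability 2^-124).
Step 3: Security level = 124 bits.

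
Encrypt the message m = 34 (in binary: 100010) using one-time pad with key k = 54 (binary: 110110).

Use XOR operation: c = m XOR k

Step 1: Write out the XOR operation bit by bit:
  Message: 100010
  Key:     110110
  XOR:     010100
Step 2: Convert to decimal: 010100 = 20.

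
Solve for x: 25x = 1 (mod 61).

Step 1: We need x such that 25 * x = 1 (mod 61).
Step 2: Using the extended Euclidean algorithm or trial:
  25 * 22 = 550 = 9 * 61 + 1.
Step 3: Since 550 mod 61 = 1, the inverse is x = 22.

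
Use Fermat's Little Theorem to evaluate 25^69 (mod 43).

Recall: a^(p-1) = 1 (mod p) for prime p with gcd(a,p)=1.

Step 1: Since 43 is prime, by Fermat's Little Theorem: 25^42 = 1 (mod 43).
Step 2: Reduce exponent: 69 mod 42 = 27.
Step 3: So 25^69 = 25^27 (mod 43).
Step 4: 25^27 mod 43 = 41.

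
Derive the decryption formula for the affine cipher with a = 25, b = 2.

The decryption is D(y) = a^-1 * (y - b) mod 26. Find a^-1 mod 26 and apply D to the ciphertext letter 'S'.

Step 1: Find a^-1, the modular inverse of 25 mod 26.
Step 2: We need 25 * a^-1 = 1 (mod 26).
Step 3: 25 * 25 = 625 = 24 * 26 + 1, so a^-1 = 25.
Step 4: D(y) = 25(y - 2) mod 26.
Step 5: Apply to 'S' (y = 18): D(18) = 25 * (18 - 2) mod 26 = 25 * 16 mod 26 = 10 -> 'K'.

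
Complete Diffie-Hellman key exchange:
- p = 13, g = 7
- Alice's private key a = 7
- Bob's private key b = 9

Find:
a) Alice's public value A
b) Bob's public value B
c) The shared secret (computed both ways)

Step 1: A = g^a mod p = 7^7 mod 13 = 6.
Step 2: B = g^b mod p = 7^9 mod 13 = 8.
Step 3: Alice computes s = B^a mod p = 8^7 mod 13 = 5.
Step 4: Bob computes s = A^b mod p = 6^9 mod 13 = 5.
Both sides agree: shared secret = 5.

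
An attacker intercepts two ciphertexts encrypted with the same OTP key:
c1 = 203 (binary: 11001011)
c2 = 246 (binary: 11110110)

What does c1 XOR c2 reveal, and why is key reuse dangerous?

Step 1: c1 XOR c2 = (m1 XOR k) XOR (m2 XOR k).
Step 2: By XOR associativity/commutativity: = m1 XOR m2 XOR k XOR k = m1 XOR m2.
Step 3: 11001011 XOR 11110110 = 00111101 = 61.
Step 4: The key cancels out! An attacker learns m1 XOR m2 = 61, revealing the relationship between plaintexts.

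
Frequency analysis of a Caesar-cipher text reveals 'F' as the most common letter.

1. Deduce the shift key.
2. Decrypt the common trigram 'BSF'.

Step 1: In English, 'E' is the most frequent letter (12.7%).
Step 2: The most frequent ciphertext letter is 'F' (position 5).
Step 3: Shift = (5 - 4) mod 26 = 1.
Step 4: Decrypt 'BSF' by shifting back 1:
  B -> A
  S -> R
  F -> E
Step 5: 'BSF' decrypts to 'ARE'.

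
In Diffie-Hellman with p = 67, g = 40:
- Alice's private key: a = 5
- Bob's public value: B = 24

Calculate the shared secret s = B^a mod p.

Step 1: s = B^a mod p = 24^5 mod 67.
  24^1 mod 67 = 24
  24^2 mod 67 = (24 * 24) mod 67 = 40
  24^3 mod 67 = (40 * 24) mod 67 = 22
  24^4 mod 67 = (22 * 24) mod 67 = 59
  24^5 mod 67 = (59 * 24) mod 67 = 9
Result: shared secret = 9.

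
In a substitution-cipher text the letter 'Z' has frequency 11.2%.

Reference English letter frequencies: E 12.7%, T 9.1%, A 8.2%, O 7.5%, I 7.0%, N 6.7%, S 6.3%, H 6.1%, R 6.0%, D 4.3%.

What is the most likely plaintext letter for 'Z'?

Step 1: The observed frequency is 11.2%.
Step 2: Compare with English frequencies:
  E: 12.7% (difference: 1.5%) <-- closest
  T: 9.1% (difference: 2.1%)
  A: 8.2% (difference: 3.0%)
  O: 7.5% (difference: 3.7%)
  I: 7.0% (difference: 4.2%)
  N: 6.7% (difference: 4.5%)
  S: 6.3% (difference: 4.9%)
  H: 6.1% (difference: 5.1%)
  R: 6.0% (difference: 5.2%)
  D: 4.3% (difference: 6.9%)
Step 3: 'Z' most likely represents 'E' (frequency 12.7%).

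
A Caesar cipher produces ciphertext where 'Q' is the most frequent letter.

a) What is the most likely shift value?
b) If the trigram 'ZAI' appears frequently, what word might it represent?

Step 1: In English, 'E' is the most frequent letter (12.7%).
Step 2: The most frequent ciphertext letter is 'Q' (position 16).
Step 3: Shift = (16 - 4) mod 26 = 12.
Step 4: Decrypt 'ZAI' by shifting back 12:
  Z -> N
  A -> O
  I -> W
Step 5: 'ZAI' decrypts to 'NOW'.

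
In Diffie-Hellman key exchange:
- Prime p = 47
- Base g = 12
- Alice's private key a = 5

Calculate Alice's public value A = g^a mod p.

Step 1: A = g^a mod p = 12^5 mod 47.
  12^1 mod 47 = 12
  12^2 mod 47 = (12 * 12) mod 47 = 3
  12^3 mod 47 = (3 * 12) mod 47 = 36
  12^4 mod 47 = (36 * 12) mod 47 = 9
  12^5 mod 47 = (9 * 12) mod 47 = 14
Result: A = 14.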